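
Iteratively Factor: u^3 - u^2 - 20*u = (u)*(u^2 - u - 20) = u*(u + 4)*(u - 5)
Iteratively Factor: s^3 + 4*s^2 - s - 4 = (s + 1)*(s^2 + 3*s - 4) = (s - 1)*(s + 1)*(s + 4)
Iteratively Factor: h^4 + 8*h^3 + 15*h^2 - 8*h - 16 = (h - 1)*(h^3 + 9*h^2 + 24*h + 16) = (h - 1)*(h + 1)*(h^2 + 8*h + 16) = (h - 1)*(h + 1)*(h + 4)*(h + 4)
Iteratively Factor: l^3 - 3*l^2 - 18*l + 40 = (l - 2)*(l^2 - l - 20) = (l - 2)*(l + 4)*(l - 5)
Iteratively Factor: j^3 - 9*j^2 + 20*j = (j)*(j^2 - 9*j + 20) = j*(j - 5)*(j - 4)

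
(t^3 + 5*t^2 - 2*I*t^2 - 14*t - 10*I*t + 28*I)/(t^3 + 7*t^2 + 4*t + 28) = (t - 2)/(t + 2*I)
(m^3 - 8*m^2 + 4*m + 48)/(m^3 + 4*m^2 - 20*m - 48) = (m - 6)/(m + 6)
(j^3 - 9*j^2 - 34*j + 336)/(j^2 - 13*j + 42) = (j^2 - 2*j - 48)/(j - 6)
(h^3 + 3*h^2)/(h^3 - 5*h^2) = (h + 3)/(h - 5)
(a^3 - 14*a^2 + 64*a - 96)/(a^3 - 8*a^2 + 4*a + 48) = (a - 4)/(a + 2)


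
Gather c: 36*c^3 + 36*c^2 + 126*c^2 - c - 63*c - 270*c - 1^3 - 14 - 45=36*c^3 + 162*c^2 - 334*c - 60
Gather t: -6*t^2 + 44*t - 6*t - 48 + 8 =-6*t^2 + 38*t - 40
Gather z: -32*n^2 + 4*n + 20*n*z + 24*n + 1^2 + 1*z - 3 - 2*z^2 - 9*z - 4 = -32*n^2 + 28*n - 2*z^2 + z*(20*n - 8) - 6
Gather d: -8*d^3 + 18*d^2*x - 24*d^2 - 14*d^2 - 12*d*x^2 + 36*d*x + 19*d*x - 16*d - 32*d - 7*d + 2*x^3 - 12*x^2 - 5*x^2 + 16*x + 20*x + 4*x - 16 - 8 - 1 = -8*d^3 + d^2*(18*x - 38) + d*(-12*x^2 + 55*x - 55) + 2*x^3 - 17*x^2 + 40*x - 25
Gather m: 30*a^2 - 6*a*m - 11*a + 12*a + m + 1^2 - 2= 30*a^2 + a + m*(1 - 6*a) - 1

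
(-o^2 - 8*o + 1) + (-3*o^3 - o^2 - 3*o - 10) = -3*o^3 - 2*o^2 - 11*o - 9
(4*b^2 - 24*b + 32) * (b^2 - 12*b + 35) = 4*b^4 - 72*b^3 + 460*b^2 - 1224*b + 1120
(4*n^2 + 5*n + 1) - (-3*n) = 4*n^2 + 8*n + 1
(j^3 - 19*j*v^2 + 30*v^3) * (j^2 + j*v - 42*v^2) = j^5 + j^4*v - 61*j^3*v^2 + 11*j^2*v^3 + 828*j*v^4 - 1260*v^5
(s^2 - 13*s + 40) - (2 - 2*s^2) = 3*s^2 - 13*s + 38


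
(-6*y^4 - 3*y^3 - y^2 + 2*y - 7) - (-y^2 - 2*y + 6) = -6*y^4 - 3*y^3 + 4*y - 13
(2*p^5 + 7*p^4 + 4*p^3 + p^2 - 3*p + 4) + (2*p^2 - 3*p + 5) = 2*p^5 + 7*p^4 + 4*p^3 + 3*p^2 - 6*p + 9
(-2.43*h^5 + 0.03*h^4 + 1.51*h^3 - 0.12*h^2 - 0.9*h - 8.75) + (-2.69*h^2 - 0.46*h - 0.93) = -2.43*h^5 + 0.03*h^4 + 1.51*h^3 - 2.81*h^2 - 1.36*h - 9.68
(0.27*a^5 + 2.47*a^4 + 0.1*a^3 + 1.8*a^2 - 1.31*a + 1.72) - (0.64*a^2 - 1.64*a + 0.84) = 0.27*a^5 + 2.47*a^4 + 0.1*a^3 + 1.16*a^2 + 0.33*a + 0.88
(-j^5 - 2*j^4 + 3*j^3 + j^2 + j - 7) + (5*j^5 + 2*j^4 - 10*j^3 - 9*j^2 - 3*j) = 4*j^5 - 7*j^3 - 8*j^2 - 2*j - 7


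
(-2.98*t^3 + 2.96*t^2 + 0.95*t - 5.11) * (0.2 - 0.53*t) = 1.5794*t^4 - 2.1648*t^3 + 0.0885*t^2 + 2.8983*t - 1.022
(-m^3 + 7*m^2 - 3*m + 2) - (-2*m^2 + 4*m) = -m^3 + 9*m^2 - 7*m + 2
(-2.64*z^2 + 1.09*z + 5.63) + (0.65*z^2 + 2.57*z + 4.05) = -1.99*z^2 + 3.66*z + 9.68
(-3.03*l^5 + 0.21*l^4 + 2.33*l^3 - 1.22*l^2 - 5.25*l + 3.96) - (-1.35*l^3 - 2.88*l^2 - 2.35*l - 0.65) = -3.03*l^5 + 0.21*l^4 + 3.68*l^3 + 1.66*l^2 - 2.9*l + 4.61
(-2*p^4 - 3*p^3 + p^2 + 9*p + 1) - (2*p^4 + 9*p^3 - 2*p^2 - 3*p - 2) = -4*p^4 - 12*p^3 + 3*p^2 + 12*p + 3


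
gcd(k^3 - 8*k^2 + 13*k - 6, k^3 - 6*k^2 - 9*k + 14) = k - 1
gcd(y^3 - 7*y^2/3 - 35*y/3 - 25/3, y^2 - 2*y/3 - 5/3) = y + 1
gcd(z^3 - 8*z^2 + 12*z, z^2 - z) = z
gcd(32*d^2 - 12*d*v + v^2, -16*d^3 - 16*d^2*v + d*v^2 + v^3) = -4*d + v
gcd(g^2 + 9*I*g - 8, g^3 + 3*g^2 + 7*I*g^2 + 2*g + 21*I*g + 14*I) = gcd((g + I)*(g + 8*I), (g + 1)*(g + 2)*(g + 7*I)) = 1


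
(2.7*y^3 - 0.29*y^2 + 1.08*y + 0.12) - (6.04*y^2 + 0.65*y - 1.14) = 2.7*y^3 - 6.33*y^2 + 0.43*y + 1.26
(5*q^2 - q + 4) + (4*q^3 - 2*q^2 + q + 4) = 4*q^3 + 3*q^2 + 8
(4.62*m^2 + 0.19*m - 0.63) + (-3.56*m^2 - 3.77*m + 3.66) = 1.06*m^2 - 3.58*m + 3.03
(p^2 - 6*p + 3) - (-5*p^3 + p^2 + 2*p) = 5*p^3 - 8*p + 3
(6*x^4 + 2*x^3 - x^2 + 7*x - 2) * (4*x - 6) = 24*x^5 - 28*x^4 - 16*x^3 + 34*x^2 - 50*x + 12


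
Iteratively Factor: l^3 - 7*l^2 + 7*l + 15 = (l - 3)*(l^2 - 4*l - 5) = (l - 3)*(l + 1)*(l - 5)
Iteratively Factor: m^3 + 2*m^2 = (m + 2)*(m^2) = m*(m + 2)*(m)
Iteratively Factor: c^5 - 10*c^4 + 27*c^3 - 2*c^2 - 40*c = (c + 1)*(c^4 - 11*c^3 + 38*c^2 - 40*c) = (c - 5)*(c + 1)*(c^3 - 6*c^2 + 8*c) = (c - 5)*(c - 2)*(c + 1)*(c^2 - 4*c) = c*(c - 5)*(c - 2)*(c + 1)*(c - 4)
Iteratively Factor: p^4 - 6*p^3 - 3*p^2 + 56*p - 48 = (p - 4)*(p^3 - 2*p^2 - 11*p + 12) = (p - 4)*(p - 1)*(p^2 - p - 12) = (p - 4)^2*(p - 1)*(p + 3)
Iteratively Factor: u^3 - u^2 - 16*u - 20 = (u + 2)*(u^2 - 3*u - 10) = (u + 2)^2*(u - 5)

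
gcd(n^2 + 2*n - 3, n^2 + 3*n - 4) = n - 1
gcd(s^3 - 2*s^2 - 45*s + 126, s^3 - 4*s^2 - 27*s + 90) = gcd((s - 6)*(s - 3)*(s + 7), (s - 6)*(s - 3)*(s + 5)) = s^2 - 9*s + 18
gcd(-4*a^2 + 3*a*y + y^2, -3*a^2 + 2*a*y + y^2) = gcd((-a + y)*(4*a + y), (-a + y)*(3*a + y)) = -a + y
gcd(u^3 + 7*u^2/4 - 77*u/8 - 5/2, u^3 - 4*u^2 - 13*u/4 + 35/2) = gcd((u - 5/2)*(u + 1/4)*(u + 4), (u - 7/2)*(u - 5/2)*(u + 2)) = u - 5/2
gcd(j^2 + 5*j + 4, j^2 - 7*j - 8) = j + 1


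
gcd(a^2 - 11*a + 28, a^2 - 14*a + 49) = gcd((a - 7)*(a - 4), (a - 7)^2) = a - 7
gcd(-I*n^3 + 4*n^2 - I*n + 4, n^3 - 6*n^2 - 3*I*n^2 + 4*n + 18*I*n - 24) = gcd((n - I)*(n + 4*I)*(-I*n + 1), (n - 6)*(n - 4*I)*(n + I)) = n + I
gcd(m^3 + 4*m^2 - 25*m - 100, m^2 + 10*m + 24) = m + 4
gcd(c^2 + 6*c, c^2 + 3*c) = c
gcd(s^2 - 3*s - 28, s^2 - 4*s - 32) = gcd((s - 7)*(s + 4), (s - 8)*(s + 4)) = s + 4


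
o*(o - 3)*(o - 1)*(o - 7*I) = o^4 - 4*o^3 - 7*I*o^3 + 3*o^2 + 28*I*o^2 - 21*I*o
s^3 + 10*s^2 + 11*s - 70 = (s - 2)*(s + 5)*(s + 7)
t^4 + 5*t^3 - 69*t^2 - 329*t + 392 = (t - 8)*(t - 1)*(t + 7)^2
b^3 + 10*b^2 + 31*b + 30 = (b + 2)*(b + 3)*(b + 5)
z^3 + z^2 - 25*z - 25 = (z - 5)*(z + 1)*(z + 5)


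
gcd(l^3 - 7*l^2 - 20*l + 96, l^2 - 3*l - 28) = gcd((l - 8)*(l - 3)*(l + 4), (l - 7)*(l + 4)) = l + 4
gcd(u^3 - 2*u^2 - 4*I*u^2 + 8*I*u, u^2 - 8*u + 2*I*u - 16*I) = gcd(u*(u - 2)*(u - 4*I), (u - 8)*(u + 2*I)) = 1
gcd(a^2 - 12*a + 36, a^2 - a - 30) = a - 6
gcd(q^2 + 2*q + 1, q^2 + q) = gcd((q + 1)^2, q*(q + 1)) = q + 1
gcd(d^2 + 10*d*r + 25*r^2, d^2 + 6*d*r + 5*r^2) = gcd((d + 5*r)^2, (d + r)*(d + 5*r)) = d + 5*r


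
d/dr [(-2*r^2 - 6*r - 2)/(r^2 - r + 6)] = 2*(4*r^2 - 10*r - 19)/(r^4 - 2*r^3 + 13*r^2 - 12*r + 36)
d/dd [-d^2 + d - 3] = 1 - 2*d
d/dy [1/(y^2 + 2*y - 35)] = 2*(-y - 1)/(y^2 + 2*y - 35)^2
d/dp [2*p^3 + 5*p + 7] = 6*p^2 + 5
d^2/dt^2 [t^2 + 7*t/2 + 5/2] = 2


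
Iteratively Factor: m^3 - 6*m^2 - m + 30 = (m + 2)*(m^2 - 8*m + 15) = (m - 5)*(m + 2)*(m - 3)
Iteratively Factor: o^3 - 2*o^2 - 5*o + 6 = (o - 1)*(o^2 - o - 6) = (o - 1)*(o + 2)*(o - 3)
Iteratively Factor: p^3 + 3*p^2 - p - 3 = (p - 1)*(p^2 + 4*p + 3) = (p - 1)*(p + 1)*(p + 3)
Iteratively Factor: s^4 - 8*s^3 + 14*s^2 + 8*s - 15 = (s - 3)*(s^3 - 5*s^2 - s + 5) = (s - 3)*(s + 1)*(s^2 - 6*s + 5) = (s - 5)*(s - 3)*(s + 1)*(s - 1)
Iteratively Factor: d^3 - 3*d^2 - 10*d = (d + 2)*(d^2 - 5*d) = (d - 5)*(d + 2)*(d)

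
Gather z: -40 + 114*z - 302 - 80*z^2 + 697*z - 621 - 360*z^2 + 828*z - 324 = -440*z^2 + 1639*z - 1287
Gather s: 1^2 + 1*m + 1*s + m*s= m + s*(m + 1) + 1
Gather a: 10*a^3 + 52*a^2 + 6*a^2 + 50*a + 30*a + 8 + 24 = 10*a^3 + 58*a^2 + 80*a + 32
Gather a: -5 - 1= -6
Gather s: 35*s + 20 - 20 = 35*s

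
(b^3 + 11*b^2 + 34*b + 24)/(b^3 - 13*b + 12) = (b^2 + 7*b + 6)/(b^2 - 4*b + 3)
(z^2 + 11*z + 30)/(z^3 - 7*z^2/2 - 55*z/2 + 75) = 2*(z + 6)/(2*z^2 - 17*z + 30)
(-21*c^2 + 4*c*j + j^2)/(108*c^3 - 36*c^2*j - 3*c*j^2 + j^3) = (-7*c - j)/(36*c^2 - j^2)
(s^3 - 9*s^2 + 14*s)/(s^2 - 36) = s*(s^2 - 9*s + 14)/(s^2 - 36)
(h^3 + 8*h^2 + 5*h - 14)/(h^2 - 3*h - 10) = (h^2 + 6*h - 7)/(h - 5)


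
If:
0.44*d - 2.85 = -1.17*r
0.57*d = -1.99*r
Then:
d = 27.18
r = -7.78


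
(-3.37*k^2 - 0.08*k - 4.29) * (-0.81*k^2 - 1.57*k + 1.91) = 2.7297*k^4 + 5.3557*k^3 - 2.8362*k^2 + 6.5825*k - 8.1939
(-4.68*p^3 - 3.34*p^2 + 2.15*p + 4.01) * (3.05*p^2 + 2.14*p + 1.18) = -14.274*p^5 - 20.2022*p^4 - 6.1125*p^3 + 12.8903*p^2 + 11.1184*p + 4.7318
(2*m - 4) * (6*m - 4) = 12*m^2 - 32*m + 16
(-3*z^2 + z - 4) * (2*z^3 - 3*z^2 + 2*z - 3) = -6*z^5 + 11*z^4 - 17*z^3 + 23*z^2 - 11*z + 12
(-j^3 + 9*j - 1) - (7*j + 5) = -j^3 + 2*j - 6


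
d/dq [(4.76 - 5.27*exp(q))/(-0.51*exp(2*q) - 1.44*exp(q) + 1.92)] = (-2.6877*exp(2*q) + 4.8552*exp(q) - 3.264)*exp(q)/(0.2601*exp(4*q) + 1.4688*exp(3*q) + 0.1152*exp(2*q) - 5.5296*exp(q) + 3.6864)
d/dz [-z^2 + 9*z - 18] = 9 - 2*z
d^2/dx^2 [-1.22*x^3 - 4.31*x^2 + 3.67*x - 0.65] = -7.32*x - 8.62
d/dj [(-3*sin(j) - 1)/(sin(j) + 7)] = -20*cos(j)/(sin(j) + 7)^2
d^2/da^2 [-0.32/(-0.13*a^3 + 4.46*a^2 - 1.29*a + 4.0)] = ((2.8544 - 0.2496*a)*(0.13*a^3 - 4.46*a^2 + 1.29*a - 4.0) + 0.32*(0.39*a^2 - 8.92*a + 1.29)*(0.78*a^2 - 17.84*a + 2.58))/(0.13*a^3 - 4.46*a^2 + 1.29*a - 4.0)^3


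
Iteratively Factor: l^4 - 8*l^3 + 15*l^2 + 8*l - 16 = (l - 4)*(l^3 - 4*l^2 - l + 4) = (l - 4)^2*(l^2 - 1) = (l - 4)^2*(l - 1)*(l + 1)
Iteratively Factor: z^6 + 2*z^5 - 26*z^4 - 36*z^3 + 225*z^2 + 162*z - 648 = (z - 3)*(z^5 + 5*z^4 - 11*z^3 - 69*z^2 + 18*z + 216) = (z - 3)*(z + 3)*(z^4 + 2*z^3 - 17*z^2 - 18*z + 72) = (z - 3)^2*(z + 3)*(z^3 + 5*z^2 - 2*z - 24) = (z - 3)^2*(z - 2)*(z + 3)*(z^2 + 7*z + 12) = (z - 3)^2*(z - 2)*(z + 3)^2*(z + 4)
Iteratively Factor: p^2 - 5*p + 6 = (p - 3)*(p - 2)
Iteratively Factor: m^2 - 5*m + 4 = (m - 1)*(m - 4)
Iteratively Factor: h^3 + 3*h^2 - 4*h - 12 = (h + 2)*(h^2 + h - 6) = (h + 2)*(h + 3)*(h - 2)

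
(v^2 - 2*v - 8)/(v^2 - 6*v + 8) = (v + 2)/(v - 2)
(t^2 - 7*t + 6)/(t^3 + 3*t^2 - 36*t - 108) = (t - 1)/(t^2 + 9*t + 18)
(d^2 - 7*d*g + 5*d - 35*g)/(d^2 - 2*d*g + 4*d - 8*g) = (d^2 - 7*d*g + 5*d - 35*g)/(d^2 - 2*d*g + 4*d - 8*g)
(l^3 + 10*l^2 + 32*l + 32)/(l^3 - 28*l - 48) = (l + 4)/(l - 6)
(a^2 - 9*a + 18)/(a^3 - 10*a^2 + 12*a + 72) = (a - 3)/(a^2 - 4*a - 12)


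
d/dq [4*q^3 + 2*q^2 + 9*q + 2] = 12*q^2 + 4*q + 9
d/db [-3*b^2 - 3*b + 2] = -6*b - 3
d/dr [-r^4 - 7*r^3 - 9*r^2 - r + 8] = -4*r^3 - 21*r^2 - 18*r - 1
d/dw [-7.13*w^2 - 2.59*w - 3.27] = -14.26*w - 2.59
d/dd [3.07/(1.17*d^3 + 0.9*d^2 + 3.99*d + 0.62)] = (-10.7757*d^2 - 5.526*d - 12.2493)/(1.17*d^3 + 0.9*d^2 + 3.99*d + 0.62)^2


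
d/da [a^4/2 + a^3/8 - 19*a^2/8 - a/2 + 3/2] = 2*a^3 + 3*a^2/8 - 19*a/4 - 1/2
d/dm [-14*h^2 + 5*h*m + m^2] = 5*h + 2*m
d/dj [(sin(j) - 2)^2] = 2*(sin(j) - 2)*cos(j)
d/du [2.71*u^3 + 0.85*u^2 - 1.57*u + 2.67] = 8.13*u^2 + 1.7*u - 1.57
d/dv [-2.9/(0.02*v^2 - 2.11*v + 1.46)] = (0.116*v - 6.119)/(0.02*v^2 - 2.11*v + 1.46)^2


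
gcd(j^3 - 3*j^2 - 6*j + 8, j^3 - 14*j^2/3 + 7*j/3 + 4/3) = j^2 - 5*j + 4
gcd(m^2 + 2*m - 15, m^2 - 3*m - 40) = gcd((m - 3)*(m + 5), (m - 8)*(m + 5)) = m + 5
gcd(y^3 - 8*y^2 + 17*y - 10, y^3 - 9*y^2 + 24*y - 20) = y^2 - 7*y + 10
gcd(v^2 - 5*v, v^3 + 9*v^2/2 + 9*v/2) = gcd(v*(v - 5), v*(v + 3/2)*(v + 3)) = v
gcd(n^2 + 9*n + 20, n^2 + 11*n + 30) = n + 5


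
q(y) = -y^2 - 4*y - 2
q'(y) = -2*y - 4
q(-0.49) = -0.28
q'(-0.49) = -3.02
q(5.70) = -57.29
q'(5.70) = -15.40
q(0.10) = -2.41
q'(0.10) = -4.20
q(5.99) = -61.84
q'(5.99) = -15.98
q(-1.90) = 1.99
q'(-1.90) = -0.20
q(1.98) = -13.84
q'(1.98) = -7.96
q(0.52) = -4.35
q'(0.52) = -5.04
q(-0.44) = -0.43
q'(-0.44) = -3.12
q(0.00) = -2.00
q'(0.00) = -4.00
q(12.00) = -194.00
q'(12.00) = -28.00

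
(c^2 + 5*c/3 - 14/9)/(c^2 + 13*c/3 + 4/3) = (9*c^2 + 15*c - 14)/(3*(3*c^2 + 13*c + 4))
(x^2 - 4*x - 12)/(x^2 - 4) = (x - 6)/(x - 2)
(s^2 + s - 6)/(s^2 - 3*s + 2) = (s + 3)/(s - 1)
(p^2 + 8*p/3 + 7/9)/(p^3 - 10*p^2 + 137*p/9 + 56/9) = (3*p + 7)/(3*p^2 - 31*p + 56)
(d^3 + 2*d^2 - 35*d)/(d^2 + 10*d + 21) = d*(d - 5)/(d + 3)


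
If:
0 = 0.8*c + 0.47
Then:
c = -0.59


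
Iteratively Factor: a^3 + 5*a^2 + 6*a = (a + 2)*(a^2 + 3*a) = (a + 2)*(a + 3)*(a)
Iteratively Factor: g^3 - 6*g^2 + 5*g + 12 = (g - 3)*(g^2 - 3*g - 4) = (g - 4)*(g - 3)*(g + 1)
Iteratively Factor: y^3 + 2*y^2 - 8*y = (y)*(y^2 + 2*y - 8) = y*(y + 4)*(y - 2)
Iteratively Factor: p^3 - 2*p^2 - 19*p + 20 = (p + 4)*(p^2 - 6*p + 5) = (p - 5)*(p + 4)*(p - 1)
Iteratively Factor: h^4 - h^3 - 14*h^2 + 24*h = (h + 4)*(h^3 - 5*h^2 + 6*h) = h*(h + 4)*(h^2 - 5*h + 6) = h*(h - 3)*(h + 4)*(h - 2)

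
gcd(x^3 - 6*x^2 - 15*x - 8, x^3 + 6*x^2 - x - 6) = x + 1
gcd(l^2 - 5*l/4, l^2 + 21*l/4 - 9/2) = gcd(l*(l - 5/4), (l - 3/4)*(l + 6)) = 1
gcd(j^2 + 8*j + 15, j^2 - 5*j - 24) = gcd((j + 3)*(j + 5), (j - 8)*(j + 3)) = j + 3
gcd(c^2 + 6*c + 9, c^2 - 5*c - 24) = c + 3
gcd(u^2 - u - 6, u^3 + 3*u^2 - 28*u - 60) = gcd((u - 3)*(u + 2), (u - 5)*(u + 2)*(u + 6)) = u + 2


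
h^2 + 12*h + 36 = (h + 6)^2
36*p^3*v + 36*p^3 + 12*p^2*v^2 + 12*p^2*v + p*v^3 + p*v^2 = (6*p + v)^2*(p*v + p)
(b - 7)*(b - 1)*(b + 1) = b^3 - 7*b^2 - b + 7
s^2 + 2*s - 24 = (s - 4)*(s + 6)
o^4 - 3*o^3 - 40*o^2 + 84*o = o*(o - 7)*(o - 2)*(o + 6)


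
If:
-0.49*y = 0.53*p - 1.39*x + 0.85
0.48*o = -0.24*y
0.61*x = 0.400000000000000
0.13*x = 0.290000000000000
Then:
No Solution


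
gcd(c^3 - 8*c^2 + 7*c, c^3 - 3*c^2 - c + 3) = c - 1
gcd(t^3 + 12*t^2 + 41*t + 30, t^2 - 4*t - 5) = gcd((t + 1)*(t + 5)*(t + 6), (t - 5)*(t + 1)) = t + 1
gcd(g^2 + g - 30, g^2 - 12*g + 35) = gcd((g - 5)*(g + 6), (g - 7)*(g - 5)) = g - 5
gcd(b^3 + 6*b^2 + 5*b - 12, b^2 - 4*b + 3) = b - 1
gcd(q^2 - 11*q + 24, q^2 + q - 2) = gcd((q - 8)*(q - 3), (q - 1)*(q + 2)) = 1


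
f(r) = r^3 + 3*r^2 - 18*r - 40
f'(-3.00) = -9.00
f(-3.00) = 14.00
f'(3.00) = 27.00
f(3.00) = -40.00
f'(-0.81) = -20.89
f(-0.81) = -23.98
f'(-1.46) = -20.37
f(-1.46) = -10.44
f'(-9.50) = 195.75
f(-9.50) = -455.62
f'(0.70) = -12.33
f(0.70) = -50.79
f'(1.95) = 5.11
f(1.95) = -56.28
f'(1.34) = -4.57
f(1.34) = -56.33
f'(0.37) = -15.37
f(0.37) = -46.20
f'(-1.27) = -20.78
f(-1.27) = -14.35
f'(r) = 3*r^2 + 6*r - 18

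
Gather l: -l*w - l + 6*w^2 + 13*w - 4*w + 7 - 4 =l*(-w - 1) + 6*w^2 + 9*w + 3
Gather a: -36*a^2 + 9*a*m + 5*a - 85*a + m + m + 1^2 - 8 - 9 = -36*a^2 + a*(9*m - 80) + 2*m - 16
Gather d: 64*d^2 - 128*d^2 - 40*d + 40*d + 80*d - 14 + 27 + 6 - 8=-64*d^2 + 80*d + 11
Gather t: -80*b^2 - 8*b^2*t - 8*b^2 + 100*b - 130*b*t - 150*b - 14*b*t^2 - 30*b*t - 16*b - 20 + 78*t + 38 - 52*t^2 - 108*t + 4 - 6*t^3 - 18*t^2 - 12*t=-88*b^2 - 66*b - 6*t^3 + t^2*(-14*b - 70) + t*(-8*b^2 - 160*b - 42) + 22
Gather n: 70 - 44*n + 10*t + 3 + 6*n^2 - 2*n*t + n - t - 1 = 6*n^2 + n*(-2*t - 43) + 9*t + 72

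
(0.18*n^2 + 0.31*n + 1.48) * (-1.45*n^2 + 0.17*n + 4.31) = -0.261*n^4 - 0.4189*n^3 - 1.3175*n^2 + 1.5877*n + 6.3788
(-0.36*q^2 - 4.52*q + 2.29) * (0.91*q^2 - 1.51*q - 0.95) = -0.3276*q^4 - 3.5696*q^3 + 9.2511*q^2 + 0.8361*q - 2.1755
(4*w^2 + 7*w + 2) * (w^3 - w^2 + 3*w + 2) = 4*w^5 + 3*w^4 + 7*w^3 + 27*w^2 + 20*w + 4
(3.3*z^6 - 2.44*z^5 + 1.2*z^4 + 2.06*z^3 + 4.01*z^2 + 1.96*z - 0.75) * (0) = 0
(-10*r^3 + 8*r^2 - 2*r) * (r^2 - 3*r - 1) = -10*r^5 + 38*r^4 - 16*r^3 - 2*r^2 + 2*r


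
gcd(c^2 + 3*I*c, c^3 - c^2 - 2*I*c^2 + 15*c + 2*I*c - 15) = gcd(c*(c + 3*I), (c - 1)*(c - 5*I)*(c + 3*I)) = c + 3*I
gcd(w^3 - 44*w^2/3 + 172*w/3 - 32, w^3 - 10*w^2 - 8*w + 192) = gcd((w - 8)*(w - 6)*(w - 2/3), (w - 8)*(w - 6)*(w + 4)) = w^2 - 14*w + 48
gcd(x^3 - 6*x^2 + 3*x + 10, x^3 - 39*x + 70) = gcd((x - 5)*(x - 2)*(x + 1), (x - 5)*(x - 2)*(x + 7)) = x^2 - 7*x + 10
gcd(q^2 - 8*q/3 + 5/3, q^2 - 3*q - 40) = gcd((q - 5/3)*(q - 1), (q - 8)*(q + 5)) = 1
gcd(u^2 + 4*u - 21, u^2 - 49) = u + 7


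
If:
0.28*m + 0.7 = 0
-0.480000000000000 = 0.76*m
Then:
No Solution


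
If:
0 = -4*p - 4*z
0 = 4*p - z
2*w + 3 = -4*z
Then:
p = 0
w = -3/2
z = 0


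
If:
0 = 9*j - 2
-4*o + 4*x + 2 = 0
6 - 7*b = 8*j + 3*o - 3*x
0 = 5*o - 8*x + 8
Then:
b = 7/18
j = 2/9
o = 4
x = 7/2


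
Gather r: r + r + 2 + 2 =2*r + 4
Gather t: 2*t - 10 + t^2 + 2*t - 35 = t^2 + 4*t - 45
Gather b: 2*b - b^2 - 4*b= -b^2 - 2*b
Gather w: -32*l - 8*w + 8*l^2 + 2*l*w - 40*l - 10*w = 8*l^2 - 72*l + w*(2*l - 18)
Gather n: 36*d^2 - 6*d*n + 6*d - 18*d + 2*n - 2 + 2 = 36*d^2 - 12*d + n*(2 - 6*d)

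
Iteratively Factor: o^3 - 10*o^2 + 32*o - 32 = (o - 2)*(o^2 - 8*o + 16) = (o - 4)*(o - 2)*(o - 4)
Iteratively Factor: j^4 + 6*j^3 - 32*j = (j - 2)*(j^3 + 8*j^2 + 16*j) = (j - 2)*(j + 4)*(j^2 + 4*j) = j*(j - 2)*(j + 4)*(j + 4)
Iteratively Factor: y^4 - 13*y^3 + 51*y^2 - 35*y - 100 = (y - 5)*(y^3 - 8*y^2 + 11*y + 20) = (y - 5)*(y + 1)*(y^2 - 9*y + 20) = (y - 5)*(y - 4)*(y + 1)*(y - 5)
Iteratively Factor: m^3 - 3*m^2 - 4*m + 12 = (m - 3)*(m^2 - 4) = (m - 3)*(m + 2)*(m - 2)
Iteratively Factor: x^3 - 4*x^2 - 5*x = (x)*(x^2 - 4*x - 5) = x*(x + 1)*(x - 5)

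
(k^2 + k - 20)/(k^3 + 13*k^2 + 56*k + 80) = (k - 4)/(k^2 + 8*k + 16)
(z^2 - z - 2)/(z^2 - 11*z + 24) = (z^2 - z - 2)/(z^2 - 11*z + 24)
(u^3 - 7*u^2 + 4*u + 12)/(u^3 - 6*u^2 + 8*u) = (u^2 - 5*u - 6)/(u*(u - 4))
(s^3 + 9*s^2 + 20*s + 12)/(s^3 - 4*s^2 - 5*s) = (s^2 + 8*s + 12)/(s*(s - 5))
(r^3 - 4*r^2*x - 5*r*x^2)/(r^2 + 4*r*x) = (r^2 - 4*r*x - 5*x^2)/(r + 4*x)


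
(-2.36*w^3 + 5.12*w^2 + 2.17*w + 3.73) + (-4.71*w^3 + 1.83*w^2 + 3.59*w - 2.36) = -7.07*w^3 + 6.95*w^2 + 5.76*w + 1.37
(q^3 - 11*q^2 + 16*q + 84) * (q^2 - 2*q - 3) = q^5 - 13*q^4 + 35*q^3 + 85*q^2 - 216*q - 252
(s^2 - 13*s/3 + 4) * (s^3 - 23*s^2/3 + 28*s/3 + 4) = s^5 - 12*s^4 + 419*s^3/9 - 604*s^2/9 + 20*s + 16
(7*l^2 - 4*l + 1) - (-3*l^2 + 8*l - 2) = 10*l^2 - 12*l + 3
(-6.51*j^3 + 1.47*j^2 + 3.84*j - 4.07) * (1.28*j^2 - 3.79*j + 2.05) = -8.3328*j^5 + 26.5545*j^4 - 14.0016*j^3 - 16.7497*j^2 + 23.2973*j - 8.3435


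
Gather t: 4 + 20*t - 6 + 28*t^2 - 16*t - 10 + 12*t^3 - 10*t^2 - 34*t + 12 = 12*t^3 + 18*t^2 - 30*t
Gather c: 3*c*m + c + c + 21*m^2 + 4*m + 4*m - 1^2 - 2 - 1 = c*(3*m + 2) + 21*m^2 + 8*m - 4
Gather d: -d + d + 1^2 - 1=0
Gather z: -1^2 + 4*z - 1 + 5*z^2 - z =5*z^2 + 3*z - 2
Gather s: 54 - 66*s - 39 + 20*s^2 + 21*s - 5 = 20*s^2 - 45*s + 10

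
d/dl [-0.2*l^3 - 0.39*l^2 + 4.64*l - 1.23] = -0.6*l^2 - 0.78*l + 4.64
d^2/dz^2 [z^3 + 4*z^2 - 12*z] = 6*z + 8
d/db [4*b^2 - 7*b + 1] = 8*b - 7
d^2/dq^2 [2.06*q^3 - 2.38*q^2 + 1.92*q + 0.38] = 12.36*q - 4.76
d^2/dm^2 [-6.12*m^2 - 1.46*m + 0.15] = -12.2400000000000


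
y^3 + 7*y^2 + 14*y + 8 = (y + 1)*(y + 2)*(y + 4)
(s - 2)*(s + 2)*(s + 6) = s^3 + 6*s^2 - 4*s - 24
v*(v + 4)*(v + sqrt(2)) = v^3 + sqrt(2)*v^2 + 4*v^2 + 4*sqrt(2)*v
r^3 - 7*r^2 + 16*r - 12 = (r - 3)*(r - 2)^2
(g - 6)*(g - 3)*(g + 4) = g^3 - 5*g^2 - 18*g + 72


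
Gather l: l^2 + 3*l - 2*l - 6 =l^2 + l - 6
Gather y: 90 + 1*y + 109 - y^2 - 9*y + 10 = -y^2 - 8*y + 209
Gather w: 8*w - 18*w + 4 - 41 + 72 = 35 - 10*w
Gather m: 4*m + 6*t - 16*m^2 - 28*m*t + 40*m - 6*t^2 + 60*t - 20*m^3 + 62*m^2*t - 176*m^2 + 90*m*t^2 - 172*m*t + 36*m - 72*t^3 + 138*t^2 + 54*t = -20*m^3 + m^2*(62*t - 192) + m*(90*t^2 - 200*t + 80) - 72*t^3 + 132*t^2 + 120*t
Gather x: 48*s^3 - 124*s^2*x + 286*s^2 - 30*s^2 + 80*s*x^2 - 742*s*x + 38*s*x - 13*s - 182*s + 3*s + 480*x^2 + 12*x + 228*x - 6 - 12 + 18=48*s^3 + 256*s^2 - 192*s + x^2*(80*s + 480) + x*(-124*s^2 - 704*s + 240)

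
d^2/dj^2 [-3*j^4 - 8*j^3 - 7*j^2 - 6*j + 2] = -36*j^2 - 48*j - 14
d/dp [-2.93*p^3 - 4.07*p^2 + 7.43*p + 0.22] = -8.79*p^2 - 8.14*p + 7.43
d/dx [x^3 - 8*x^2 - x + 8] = 3*x^2 - 16*x - 1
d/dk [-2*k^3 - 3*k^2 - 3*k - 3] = -6*k^2 - 6*k - 3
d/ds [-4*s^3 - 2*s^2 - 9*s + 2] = -12*s^2 - 4*s - 9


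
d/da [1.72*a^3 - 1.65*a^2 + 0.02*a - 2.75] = 5.16*a^2 - 3.3*a + 0.02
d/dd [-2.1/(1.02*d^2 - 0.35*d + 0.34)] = (4.284*d - 0.735)/(1.02*d^2 - 0.35*d + 0.34)^2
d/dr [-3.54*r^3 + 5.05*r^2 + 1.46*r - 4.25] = -10.62*r^2 + 10.1*r + 1.46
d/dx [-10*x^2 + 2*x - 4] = 2 - 20*x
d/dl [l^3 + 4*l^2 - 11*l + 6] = 3*l^2 + 8*l - 11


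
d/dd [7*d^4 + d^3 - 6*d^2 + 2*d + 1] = 28*d^3 + 3*d^2 - 12*d + 2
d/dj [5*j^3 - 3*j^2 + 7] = 3*j*(5*j - 2)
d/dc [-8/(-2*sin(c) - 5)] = -16*cos(c)/(2*sin(c) + 5)^2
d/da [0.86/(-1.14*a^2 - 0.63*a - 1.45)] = (1.9608*a + 0.5418)/(1.14*a^2 + 0.63*a + 1.45)^2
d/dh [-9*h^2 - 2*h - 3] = -18*h - 2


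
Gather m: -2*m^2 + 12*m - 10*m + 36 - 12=-2*m^2 + 2*m + 24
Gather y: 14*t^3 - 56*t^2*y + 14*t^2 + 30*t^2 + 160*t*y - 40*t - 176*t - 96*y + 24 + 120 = 14*t^3 + 44*t^2 - 216*t + y*(-56*t^2 + 160*t - 96) + 144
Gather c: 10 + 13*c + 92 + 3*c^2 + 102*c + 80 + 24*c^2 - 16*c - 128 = 27*c^2 + 99*c + 54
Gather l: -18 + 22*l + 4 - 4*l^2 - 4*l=-4*l^2 + 18*l - 14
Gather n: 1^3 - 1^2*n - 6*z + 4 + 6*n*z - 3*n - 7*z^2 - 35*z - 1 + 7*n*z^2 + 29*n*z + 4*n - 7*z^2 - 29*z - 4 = n*(7*z^2 + 35*z) - 14*z^2 - 70*z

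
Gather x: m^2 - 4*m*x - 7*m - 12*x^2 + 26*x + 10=m^2 - 7*m - 12*x^2 + x*(26 - 4*m) + 10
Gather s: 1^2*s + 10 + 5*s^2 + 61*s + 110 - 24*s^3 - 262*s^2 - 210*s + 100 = -24*s^3 - 257*s^2 - 148*s + 220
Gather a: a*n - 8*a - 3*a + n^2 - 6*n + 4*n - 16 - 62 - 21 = a*(n - 11) + n^2 - 2*n - 99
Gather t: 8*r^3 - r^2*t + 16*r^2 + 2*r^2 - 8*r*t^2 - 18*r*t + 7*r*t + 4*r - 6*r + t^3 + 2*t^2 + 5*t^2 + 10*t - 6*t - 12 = 8*r^3 + 18*r^2 - 2*r + t^3 + t^2*(7 - 8*r) + t*(-r^2 - 11*r + 4) - 12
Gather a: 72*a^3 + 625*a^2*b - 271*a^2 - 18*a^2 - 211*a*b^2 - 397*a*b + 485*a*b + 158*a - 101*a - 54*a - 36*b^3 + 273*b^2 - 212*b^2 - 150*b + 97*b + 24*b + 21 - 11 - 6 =72*a^3 + a^2*(625*b - 289) + a*(-211*b^2 + 88*b + 3) - 36*b^3 + 61*b^2 - 29*b + 4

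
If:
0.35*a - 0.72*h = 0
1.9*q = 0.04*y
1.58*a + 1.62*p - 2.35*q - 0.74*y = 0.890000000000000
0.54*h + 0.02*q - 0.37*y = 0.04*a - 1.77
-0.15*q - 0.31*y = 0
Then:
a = -7.96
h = -3.87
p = 8.31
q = 0.00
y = 0.00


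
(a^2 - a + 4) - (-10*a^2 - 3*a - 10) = 11*a^2 + 2*a + 14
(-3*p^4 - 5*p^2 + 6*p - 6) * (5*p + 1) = -15*p^5 - 3*p^4 - 25*p^3 + 25*p^2 - 24*p - 6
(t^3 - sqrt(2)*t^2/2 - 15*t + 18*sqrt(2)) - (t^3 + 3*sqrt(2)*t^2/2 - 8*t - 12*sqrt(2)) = -2*sqrt(2)*t^2 - 7*t + 30*sqrt(2)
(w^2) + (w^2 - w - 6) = 2*w^2 - w - 6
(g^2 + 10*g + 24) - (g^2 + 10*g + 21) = 3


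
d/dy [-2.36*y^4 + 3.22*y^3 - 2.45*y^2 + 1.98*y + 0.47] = -9.44*y^3 + 9.66*y^2 - 4.9*y + 1.98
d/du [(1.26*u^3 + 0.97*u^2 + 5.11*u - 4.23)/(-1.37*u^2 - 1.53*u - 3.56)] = (-1.7262*u^4 - 3.8556*u^3 - 7.9402*u^2 - 18.4966*u - 24.6635)/(1.8769*u^4 + 4.1922*u^3 + 12.0953*u^2 + 10.8936*u + 12.6736)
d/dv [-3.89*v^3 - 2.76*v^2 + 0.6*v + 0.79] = -11.67*v^2 - 5.52*v + 0.6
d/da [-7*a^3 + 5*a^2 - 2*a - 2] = -21*a^2 + 10*a - 2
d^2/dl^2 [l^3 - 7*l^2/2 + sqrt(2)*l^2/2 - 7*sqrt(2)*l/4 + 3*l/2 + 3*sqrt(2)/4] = 6*l - 7 + sqrt(2)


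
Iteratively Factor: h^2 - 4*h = (h - 4)*(h)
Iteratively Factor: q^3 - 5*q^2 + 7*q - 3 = (q - 1)*(q^2 - 4*q + 3) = (q - 1)^2*(q - 3)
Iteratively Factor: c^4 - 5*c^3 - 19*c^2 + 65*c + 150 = (c + 3)*(c^3 - 8*c^2 + 5*c + 50) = (c - 5)*(c + 3)*(c^2 - 3*c - 10) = (c - 5)*(c + 2)*(c + 3)*(c - 5)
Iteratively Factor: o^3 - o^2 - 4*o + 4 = (o + 2)*(o^2 - 3*o + 2) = (o - 2)*(o + 2)*(o - 1)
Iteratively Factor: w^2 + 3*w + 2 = (w + 1)*(w + 2)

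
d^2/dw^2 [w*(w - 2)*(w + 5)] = 6*w + 6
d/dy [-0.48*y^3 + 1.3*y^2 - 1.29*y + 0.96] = -1.44*y^2 + 2.6*y - 1.29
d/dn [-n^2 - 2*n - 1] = -2*n - 2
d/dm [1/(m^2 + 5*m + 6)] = (-2*m - 5)/(m^2 + 5*m + 6)^2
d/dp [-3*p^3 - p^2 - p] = -9*p^2 - 2*p - 1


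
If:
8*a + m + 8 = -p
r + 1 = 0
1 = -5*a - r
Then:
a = 0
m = -p - 8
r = -1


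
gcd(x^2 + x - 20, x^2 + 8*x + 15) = x + 5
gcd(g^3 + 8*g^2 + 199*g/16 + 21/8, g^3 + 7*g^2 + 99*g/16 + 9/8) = g^2 + 25*g/4 + 3/2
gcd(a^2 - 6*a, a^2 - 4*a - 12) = a - 6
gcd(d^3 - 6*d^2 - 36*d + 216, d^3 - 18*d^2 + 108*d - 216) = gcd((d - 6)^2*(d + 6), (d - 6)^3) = d^2 - 12*d + 36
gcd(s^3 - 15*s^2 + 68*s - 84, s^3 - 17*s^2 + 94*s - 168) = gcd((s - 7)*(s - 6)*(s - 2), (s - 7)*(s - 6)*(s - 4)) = s^2 - 13*s + 42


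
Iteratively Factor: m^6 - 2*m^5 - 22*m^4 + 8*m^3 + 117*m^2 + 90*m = (m - 3)*(m^5 + m^4 - 19*m^3 - 49*m^2 - 30*m) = (m - 3)*(m + 3)*(m^4 - 2*m^3 - 13*m^2 - 10*m) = (m - 5)*(m - 3)*(m + 3)*(m^3 + 3*m^2 + 2*m) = m*(m - 5)*(m - 3)*(m + 3)*(m^2 + 3*m + 2) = m*(m - 5)*(m - 3)*(m + 2)*(m + 3)*(m + 1)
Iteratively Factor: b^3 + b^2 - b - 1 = (b + 1)*(b^2 - 1) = (b - 1)*(b + 1)*(b + 1)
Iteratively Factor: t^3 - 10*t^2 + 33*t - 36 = (t - 4)*(t^2 - 6*t + 9) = (t - 4)*(t - 3)*(t - 3)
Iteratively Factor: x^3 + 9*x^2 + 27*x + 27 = (x + 3)*(x^2 + 6*x + 9) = (x + 3)^2*(x + 3)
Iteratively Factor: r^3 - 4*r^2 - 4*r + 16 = (r - 4)*(r^2 - 4) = (r - 4)*(r - 2)*(r + 2)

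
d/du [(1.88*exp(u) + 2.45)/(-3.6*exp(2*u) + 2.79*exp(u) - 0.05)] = (6.768*exp(2*u) + 17.64*exp(u) - 6.9295)*exp(u)/(12.96*exp(4*u) - 20.088*exp(3*u) + 8.1441*exp(2*u) - 0.279*exp(u) + 0.0025)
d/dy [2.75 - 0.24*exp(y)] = -0.24*exp(y)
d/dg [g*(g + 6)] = 2*g + 6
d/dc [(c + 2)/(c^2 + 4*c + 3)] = (c^2 + 4*c - 2*(c + 2)^2 + 3)/(c^2 + 4*c + 3)^2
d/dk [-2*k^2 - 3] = -4*k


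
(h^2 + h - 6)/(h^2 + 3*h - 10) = (h + 3)/(h + 5)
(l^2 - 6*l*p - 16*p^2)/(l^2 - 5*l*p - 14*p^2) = (-l + 8*p)/(-l + 7*p)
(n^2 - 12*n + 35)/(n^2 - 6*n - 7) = (n - 5)/(n + 1)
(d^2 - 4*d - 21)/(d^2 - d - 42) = (d + 3)/(d + 6)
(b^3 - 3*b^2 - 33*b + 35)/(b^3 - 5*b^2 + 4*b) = (b^2 - 2*b - 35)/(b*(b - 4))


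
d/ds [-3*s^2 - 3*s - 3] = -6*s - 3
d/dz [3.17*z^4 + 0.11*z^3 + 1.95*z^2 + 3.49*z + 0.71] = 12.68*z^3 + 0.33*z^2 + 3.9*z + 3.49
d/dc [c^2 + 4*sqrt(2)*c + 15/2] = 2*c + 4*sqrt(2)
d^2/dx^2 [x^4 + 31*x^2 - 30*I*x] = 12*x^2 + 62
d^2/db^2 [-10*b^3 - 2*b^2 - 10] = -60*b - 4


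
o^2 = o^2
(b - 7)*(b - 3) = b^2 - 10*b + 21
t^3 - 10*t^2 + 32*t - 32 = (t - 4)^2*(t - 2)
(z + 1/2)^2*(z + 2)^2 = z^4 + 5*z^3 + 33*z^2/4 + 5*z + 1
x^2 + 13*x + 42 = (x + 6)*(x + 7)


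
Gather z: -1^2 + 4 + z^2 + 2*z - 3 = z^2 + 2*z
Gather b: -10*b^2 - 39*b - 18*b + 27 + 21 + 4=-10*b^2 - 57*b + 52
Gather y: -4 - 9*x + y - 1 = -9*x + y - 5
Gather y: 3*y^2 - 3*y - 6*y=3*y^2 - 9*y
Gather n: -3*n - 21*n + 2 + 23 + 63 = 88 - 24*n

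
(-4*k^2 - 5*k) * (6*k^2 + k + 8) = -24*k^4 - 34*k^3 - 37*k^2 - 40*k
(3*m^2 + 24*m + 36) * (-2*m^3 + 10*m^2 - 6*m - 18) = -6*m^5 - 18*m^4 + 150*m^3 + 162*m^2 - 648*m - 648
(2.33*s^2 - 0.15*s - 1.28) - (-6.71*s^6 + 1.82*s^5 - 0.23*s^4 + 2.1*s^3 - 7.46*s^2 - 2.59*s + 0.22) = 6.71*s^6 - 1.82*s^5 + 0.23*s^4 - 2.1*s^3 + 9.79*s^2 + 2.44*s - 1.5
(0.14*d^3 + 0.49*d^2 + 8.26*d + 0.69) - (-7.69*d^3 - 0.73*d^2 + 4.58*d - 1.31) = 7.83*d^3 + 1.22*d^2 + 3.68*d + 2.0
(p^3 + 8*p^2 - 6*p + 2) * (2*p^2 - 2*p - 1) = 2*p^5 + 14*p^4 - 29*p^3 + 8*p^2 + 2*p - 2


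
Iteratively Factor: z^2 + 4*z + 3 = (z + 3)*(z + 1)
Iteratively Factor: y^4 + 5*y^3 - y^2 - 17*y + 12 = (y - 1)*(y^3 + 6*y^2 + 5*y - 12) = (y - 1)^2*(y^2 + 7*y + 12) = (y - 1)^2*(y + 3)*(y + 4)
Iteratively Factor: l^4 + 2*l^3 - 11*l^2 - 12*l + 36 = (l - 2)*(l^3 + 4*l^2 - 3*l - 18) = (l - 2)*(l + 3)*(l^2 + l - 6) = (l - 2)*(l + 3)^2*(l - 2)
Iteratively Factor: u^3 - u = (u + 1)*(u^2 - u) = (u - 1)*(u + 1)*(u)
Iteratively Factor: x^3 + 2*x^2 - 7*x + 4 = (x - 1)*(x^2 + 3*x - 4) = (x - 1)*(x + 4)*(x - 1)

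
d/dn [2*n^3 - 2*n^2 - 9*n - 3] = 6*n^2 - 4*n - 9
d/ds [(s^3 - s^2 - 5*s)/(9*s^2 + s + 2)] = (9*s^4 + 2*s^3 + 50*s^2 - 4*s - 10)/(81*s^4 + 18*s^3 + 37*s^2 + 4*s + 4)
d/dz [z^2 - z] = 2*z - 1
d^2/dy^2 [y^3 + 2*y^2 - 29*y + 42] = 6*y + 4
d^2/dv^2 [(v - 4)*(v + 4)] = 2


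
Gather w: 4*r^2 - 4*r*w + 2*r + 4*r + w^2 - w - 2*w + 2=4*r^2 + 6*r + w^2 + w*(-4*r - 3) + 2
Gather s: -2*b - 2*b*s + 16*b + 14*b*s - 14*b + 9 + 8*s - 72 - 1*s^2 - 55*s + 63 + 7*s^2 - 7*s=6*s^2 + s*(12*b - 54)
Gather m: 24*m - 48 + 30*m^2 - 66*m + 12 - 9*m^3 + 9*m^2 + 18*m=-9*m^3 + 39*m^2 - 24*m - 36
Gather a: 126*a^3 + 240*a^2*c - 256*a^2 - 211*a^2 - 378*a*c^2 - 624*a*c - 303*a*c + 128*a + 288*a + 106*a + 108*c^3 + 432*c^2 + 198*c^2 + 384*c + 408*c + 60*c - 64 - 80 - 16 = 126*a^3 + a^2*(240*c - 467) + a*(-378*c^2 - 927*c + 522) + 108*c^3 + 630*c^2 + 852*c - 160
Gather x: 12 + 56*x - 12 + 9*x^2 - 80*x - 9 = 9*x^2 - 24*x - 9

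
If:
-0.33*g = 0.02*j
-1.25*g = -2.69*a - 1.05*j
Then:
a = -0.418497240058578*j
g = -0.0606060606060606*j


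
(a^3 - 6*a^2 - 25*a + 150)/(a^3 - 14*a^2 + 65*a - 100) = (a^2 - a - 30)/(a^2 - 9*a + 20)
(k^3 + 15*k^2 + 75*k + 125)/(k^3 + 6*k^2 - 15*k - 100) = (k + 5)/(k - 4)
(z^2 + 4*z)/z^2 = (z + 4)/z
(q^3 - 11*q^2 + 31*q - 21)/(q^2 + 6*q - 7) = (q^2 - 10*q + 21)/(q + 7)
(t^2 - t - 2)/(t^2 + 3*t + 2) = (t - 2)/(t + 2)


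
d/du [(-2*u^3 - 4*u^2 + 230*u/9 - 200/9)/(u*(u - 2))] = 2*(-9*u^4 + 36*u^3 - 79*u^2 + 200*u - 200)/(9*u^2*(u^2 - 4*u + 4))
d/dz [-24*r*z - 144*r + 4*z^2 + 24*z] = -24*r + 8*z + 24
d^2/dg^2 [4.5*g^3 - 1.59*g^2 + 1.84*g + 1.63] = 27.0*g - 3.18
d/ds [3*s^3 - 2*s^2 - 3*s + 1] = 9*s^2 - 4*s - 3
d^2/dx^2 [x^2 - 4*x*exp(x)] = -4*x*exp(x) - 8*exp(x) + 2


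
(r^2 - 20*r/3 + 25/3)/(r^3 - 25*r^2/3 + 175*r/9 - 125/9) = 3/(3*r - 5)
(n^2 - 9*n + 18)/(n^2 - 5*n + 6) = (n - 6)/(n - 2)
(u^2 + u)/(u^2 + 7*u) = (u + 1)/(u + 7)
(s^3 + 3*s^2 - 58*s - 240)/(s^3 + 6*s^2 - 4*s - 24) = (s^2 - 3*s - 40)/(s^2 - 4)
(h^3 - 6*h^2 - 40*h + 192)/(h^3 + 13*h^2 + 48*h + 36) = (h^2 - 12*h + 32)/(h^2 + 7*h + 6)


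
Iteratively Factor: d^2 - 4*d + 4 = (d - 2)*(d - 2)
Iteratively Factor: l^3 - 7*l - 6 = (l + 2)*(l^2 - 2*l - 3) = (l + 1)*(l + 2)*(l - 3)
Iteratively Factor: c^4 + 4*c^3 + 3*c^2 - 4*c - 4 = (c - 1)*(c^3 + 5*c^2 + 8*c + 4) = (c - 1)*(c + 2)*(c^2 + 3*c + 2) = (c - 1)*(c + 2)^2*(c + 1)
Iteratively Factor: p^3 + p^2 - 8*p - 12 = (p - 3)*(p^2 + 4*p + 4) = (p - 3)*(p + 2)*(p + 2)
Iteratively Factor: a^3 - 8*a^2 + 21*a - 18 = (a - 3)*(a^2 - 5*a + 6) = (a - 3)*(a - 2)*(a - 3)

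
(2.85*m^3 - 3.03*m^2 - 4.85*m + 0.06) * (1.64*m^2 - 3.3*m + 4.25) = 4.674*m^5 - 14.3742*m^4 + 14.1575*m^3 + 3.2259*m^2 - 20.8105*m + 0.255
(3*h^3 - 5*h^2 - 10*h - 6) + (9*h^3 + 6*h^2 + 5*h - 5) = 12*h^3 + h^2 - 5*h - 11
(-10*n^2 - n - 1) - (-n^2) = -9*n^2 - n - 1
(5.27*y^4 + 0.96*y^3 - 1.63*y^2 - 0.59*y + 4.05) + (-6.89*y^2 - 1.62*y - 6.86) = 5.27*y^4 + 0.96*y^3 - 8.52*y^2 - 2.21*y - 2.81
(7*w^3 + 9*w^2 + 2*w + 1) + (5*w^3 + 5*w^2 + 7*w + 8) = 12*w^3 + 14*w^2 + 9*w + 9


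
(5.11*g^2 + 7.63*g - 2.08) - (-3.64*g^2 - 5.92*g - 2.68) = 8.75*g^2 + 13.55*g + 0.6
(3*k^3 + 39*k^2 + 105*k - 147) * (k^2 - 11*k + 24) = 3*k^5 + 6*k^4 - 252*k^3 - 366*k^2 + 4137*k - 3528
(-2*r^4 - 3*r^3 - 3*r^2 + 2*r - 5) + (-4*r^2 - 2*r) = -2*r^4 - 3*r^3 - 7*r^2 - 5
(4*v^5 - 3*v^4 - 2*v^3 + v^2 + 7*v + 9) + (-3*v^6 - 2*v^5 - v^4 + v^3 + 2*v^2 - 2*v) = -3*v^6 + 2*v^5 - 4*v^4 - v^3 + 3*v^2 + 5*v + 9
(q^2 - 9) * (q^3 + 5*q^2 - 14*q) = q^5 + 5*q^4 - 23*q^3 - 45*q^2 + 126*q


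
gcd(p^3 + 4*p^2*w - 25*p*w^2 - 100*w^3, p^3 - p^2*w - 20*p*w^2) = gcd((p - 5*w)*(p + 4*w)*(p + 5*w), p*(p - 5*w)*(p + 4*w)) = p^2 - p*w - 20*w^2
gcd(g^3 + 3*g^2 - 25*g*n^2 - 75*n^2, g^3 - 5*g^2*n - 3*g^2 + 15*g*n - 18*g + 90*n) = g^2 - 5*g*n + 3*g - 15*n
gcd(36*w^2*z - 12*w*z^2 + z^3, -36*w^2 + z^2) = -6*w + z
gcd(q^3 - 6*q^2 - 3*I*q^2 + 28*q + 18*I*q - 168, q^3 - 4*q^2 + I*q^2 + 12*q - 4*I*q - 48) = q + 4*I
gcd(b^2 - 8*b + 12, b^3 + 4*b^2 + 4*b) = 1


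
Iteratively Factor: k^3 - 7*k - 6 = (k - 3)*(k^2 + 3*k + 2) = (k - 3)*(k + 2)*(k + 1)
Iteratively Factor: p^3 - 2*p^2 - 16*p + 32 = (p + 4)*(p^2 - 6*p + 8) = (p - 4)*(p + 4)*(p - 2)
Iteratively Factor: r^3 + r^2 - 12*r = (r)*(r^2 + r - 12) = r*(r + 4)*(r - 3)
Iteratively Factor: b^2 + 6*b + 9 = (b + 3)*(b + 3)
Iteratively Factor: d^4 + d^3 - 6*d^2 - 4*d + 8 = (d - 1)*(d^3 + 2*d^2 - 4*d - 8) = (d - 1)*(d + 2)*(d^2 - 4) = (d - 2)*(d - 1)*(d + 2)*(d + 2)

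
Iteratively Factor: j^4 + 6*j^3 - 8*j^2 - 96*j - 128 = (j + 4)*(j^3 + 2*j^2 - 16*j - 32) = (j + 2)*(j + 4)*(j^2 - 16) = (j - 4)*(j + 2)*(j + 4)*(j + 4)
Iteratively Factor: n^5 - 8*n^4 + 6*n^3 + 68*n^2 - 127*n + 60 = (n + 3)*(n^4 - 11*n^3 + 39*n^2 - 49*n + 20) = (n - 1)*(n + 3)*(n^3 - 10*n^2 + 29*n - 20) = (n - 5)*(n - 1)*(n + 3)*(n^2 - 5*n + 4) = (n - 5)*(n - 4)*(n - 1)*(n + 3)*(n - 1)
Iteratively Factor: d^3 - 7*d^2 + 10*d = (d)*(d^2 - 7*d + 10) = d*(d - 2)*(d - 5)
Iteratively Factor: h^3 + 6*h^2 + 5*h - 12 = (h - 1)*(h^2 + 7*h + 12) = (h - 1)*(h + 3)*(h + 4)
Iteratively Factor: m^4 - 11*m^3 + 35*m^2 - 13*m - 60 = (m - 3)*(m^3 - 8*m^2 + 11*m + 20) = (m - 4)*(m - 3)*(m^2 - 4*m - 5) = (m - 4)*(m - 3)*(m + 1)*(m - 5)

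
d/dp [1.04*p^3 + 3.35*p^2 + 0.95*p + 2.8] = 3.12*p^2 + 6.7*p + 0.95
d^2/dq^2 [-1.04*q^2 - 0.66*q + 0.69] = -2.08000000000000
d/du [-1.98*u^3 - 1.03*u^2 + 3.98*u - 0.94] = -5.94*u^2 - 2.06*u + 3.98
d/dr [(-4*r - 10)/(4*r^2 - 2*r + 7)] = 16*(r^2 + 5*r - 3)/(16*r^4 - 16*r^3 + 60*r^2 - 28*r + 49)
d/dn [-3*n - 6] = -3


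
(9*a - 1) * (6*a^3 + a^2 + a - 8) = 54*a^4 + 3*a^3 + 8*a^2 - 73*a + 8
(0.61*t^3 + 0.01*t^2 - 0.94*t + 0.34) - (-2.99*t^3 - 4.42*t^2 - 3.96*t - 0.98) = 3.6*t^3 + 4.43*t^2 + 3.02*t + 1.32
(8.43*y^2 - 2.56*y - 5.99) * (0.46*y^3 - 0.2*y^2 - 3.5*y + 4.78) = 3.8778*y^5 - 2.8636*y^4 - 31.7484*y^3 + 50.4534*y^2 + 8.7282*y - 28.6322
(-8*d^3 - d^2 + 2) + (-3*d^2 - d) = -8*d^3 - 4*d^2 - d + 2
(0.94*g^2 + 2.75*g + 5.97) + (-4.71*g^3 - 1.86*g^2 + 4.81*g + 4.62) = -4.71*g^3 - 0.92*g^2 + 7.56*g + 10.59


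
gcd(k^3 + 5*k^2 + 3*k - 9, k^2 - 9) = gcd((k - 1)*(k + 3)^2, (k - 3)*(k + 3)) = k + 3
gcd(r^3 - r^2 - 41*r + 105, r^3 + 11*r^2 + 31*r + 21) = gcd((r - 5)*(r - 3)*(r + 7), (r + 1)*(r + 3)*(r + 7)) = r + 7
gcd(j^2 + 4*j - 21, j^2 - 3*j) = j - 3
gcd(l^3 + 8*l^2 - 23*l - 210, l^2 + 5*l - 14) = l + 7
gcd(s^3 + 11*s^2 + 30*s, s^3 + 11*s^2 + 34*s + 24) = s + 6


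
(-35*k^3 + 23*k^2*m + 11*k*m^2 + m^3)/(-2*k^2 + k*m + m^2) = (35*k^2 + 12*k*m + m^2)/(2*k + m)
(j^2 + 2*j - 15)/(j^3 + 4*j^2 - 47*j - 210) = (j - 3)/(j^2 - j - 42)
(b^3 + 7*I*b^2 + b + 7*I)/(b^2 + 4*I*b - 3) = (b^2 + 6*I*b + 7)/(b + 3*I)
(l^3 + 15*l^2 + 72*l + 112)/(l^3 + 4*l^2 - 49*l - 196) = (l + 4)/(l - 7)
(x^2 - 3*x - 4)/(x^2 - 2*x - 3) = (x - 4)/(x - 3)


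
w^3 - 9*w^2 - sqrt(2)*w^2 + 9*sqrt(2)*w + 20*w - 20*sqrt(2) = (w - 5)*(w - 4)*(w - sqrt(2))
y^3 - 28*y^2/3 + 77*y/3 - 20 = (y - 5)*(y - 3)*(y - 4/3)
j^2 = j^2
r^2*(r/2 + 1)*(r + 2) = r^4/2 + 2*r^3 + 2*r^2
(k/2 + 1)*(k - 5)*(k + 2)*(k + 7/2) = k^4/2 + 5*k^3/4 - 39*k^2/4 - 38*k - 35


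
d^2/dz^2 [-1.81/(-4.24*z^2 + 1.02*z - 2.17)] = (-65.078912*z^2 + 15.655776*z + 1.81*(8.48*z - 1.02)*(16.96*z - 2.04) - 33.306896)/(4.24*z^2 - 1.02*z + 2.17)^3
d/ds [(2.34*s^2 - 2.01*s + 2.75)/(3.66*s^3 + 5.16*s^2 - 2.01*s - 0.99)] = (-8.5644*s^4 + 14.7132*s^3 - 24.5268*s^2 - 33.0132*s + 7.5174)/(13.3956*s^6 + 37.7712*s^5 + 11.9124*s^4 - 27.99*s^3 - 6.1767*s^2 + 3.9798*s + 0.9801)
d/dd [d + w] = 1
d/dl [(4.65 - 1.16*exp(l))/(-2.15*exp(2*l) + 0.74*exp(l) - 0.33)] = (-2.494*exp(2*l) + 19.995*exp(l) - 3.0582)*exp(l)/(4.6225*exp(4*l) - 3.182*exp(3*l) + 1.9666*exp(2*l) - 0.4884*exp(l) + 0.1089)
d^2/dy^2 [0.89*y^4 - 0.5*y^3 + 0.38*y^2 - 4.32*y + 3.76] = 10.68*y^2 - 3.0*y + 0.76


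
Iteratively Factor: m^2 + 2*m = (m + 2)*(m)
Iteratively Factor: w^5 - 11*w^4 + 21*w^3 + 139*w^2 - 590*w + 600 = (w + 4)*(w^4 - 15*w^3 + 81*w^2 - 185*w + 150) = (w - 5)*(w + 4)*(w^3 - 10*w^2 + 31*w - 30) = (w - 5)*(w - 3)*(w + 4)*(w^2 - 7*w + 10) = (w - 5)^2*(w - 3)*(w + 4)*(w - 2)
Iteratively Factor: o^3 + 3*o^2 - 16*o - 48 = (o + 3)*(o^2 - 16) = (o - 4)*(o + 3)*(o + 4)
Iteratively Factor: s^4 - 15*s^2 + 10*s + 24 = (s - 2)*(s^3 + 2*s^2 - 11*s - 12) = (s - 2)*(s + 1)*(s^2 + s - 12) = (s - 3)*(s - 2)*(s + 1)*(s + 4)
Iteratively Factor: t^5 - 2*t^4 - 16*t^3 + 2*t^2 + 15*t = (t - 1)*(t^4 - t^3 - 17*t^2 - 15*t) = (t - 1)*(t + 3)*(t^3 - 4*t^2 - 5*t) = t*(t - 1)*(t + 3)*(t^2 - 4*t - 5) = t*(t - 1)*(t + 1)*(t + 3)*(t - 5)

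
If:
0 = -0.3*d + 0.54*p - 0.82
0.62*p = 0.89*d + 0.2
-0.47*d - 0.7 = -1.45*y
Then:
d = 1.36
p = 2.27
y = 0.92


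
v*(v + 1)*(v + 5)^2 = v^4 + 11*v^3 + 35*v^2 + 25*v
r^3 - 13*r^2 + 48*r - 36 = (r - 6)^2*(r - 1)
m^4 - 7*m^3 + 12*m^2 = m^2*(m - 4)*(m - 3)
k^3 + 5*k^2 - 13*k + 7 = (k - 1)^2*(k + 7)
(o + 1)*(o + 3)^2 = o^3 + 7*o^2 + 15*o + 9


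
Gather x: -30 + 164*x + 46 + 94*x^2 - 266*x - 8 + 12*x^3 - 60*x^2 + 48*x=12*x^3 + 34*x^2 - 54*x + 8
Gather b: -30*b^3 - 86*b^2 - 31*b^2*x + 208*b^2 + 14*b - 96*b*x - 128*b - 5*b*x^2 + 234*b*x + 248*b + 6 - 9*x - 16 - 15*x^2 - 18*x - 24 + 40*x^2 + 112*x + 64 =-30*b^3 + b^2*(122 - 31*x) + b*(-5*x^2 + 138*x + 134) + 25*x^2 + 85*x + 30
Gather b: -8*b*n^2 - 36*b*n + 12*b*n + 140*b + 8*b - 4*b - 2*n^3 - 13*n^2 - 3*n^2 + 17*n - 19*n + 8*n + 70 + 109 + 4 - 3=b*(-8*n^2 - 24*n + 144) - 2*n^3 - 16*n^2 + 6*n + 180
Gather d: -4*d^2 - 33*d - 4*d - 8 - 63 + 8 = -4*d^2 - 37*d - 63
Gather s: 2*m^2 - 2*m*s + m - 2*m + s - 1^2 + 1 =2*m^2 - m + s*(1 - 2*m)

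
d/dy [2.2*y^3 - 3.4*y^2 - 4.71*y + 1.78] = 6.6*y^2 - 6.8*y - 4.71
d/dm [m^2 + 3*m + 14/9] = 2*m + 3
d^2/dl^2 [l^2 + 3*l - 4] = 2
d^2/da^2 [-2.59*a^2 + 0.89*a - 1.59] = -5.18000000000000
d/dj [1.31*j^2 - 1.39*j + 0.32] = 2.62*j - 1.39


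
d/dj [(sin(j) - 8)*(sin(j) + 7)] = sin(2*j) - cos(j)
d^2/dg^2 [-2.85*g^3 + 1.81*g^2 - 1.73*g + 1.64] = 3.62 - 17.1*g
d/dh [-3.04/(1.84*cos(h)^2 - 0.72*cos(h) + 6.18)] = (2.1888 - 11.1872*cos(h))*sin(h)/(1.84*cos(h)^2 - 0.72*cos(h) + 6.18)^2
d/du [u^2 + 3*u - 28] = 2*u + 3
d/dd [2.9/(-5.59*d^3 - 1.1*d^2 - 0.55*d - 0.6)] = (48.633*d^2 + 6.38*d + 1.595)/(5.59*d^3 + 1.1*d^2 + 0.55*d + 0.6)^2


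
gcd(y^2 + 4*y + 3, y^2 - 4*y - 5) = y + 1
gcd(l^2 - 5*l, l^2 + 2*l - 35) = l - 5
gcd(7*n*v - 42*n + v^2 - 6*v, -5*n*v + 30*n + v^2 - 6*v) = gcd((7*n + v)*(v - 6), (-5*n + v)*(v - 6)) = v - 6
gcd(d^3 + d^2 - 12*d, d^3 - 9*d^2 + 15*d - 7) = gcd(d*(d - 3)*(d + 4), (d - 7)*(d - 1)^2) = 1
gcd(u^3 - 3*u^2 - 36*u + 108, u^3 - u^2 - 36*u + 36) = u^2 - 36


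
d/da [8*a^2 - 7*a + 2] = 16*a - 7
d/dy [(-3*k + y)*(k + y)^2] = (-5*k + 3*y)*(k + y)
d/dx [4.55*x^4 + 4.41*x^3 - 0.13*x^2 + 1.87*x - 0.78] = 18.2*x^3 + 13.23*x^2 - 0.26*x + 1.87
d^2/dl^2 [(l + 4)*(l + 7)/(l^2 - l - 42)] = 4*(6*l^3 + 105*l^2 + 651*l + 1253)/(l^6 - 3*l^5 - 123*l^4 + 251*l^3 + 5166*l^2 - 5292*l - 74088)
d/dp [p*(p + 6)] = 2*p + 6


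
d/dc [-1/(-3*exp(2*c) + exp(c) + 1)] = (1 - 6*exp(c))*exp(c)/(-3*exp(2*c) + exp(c) + 1)^2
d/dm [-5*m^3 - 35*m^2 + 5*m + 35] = -15*m^2 - 70*m + 5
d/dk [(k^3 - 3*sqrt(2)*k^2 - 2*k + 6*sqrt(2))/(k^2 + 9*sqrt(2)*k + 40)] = (k^4 + 18*sqrt(2)*k^3 + 68*k^2 - 252*sqrt(2)*k - 188)/(k^4 + 18*sqrt(2)*k^3 + 242*k^2 + 720*sqrt(2)*k + 1600)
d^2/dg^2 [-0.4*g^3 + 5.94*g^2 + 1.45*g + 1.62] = 11.88 - 2.4*g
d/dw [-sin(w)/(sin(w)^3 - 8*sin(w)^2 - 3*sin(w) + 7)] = (2*sin(w)^3 - 8*sin(w)^2 - 7)*cos(w)/(sin(w)^3 - 8*sin(w)^2 - 3*sin(w) + 7)^2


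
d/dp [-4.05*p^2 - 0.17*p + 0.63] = -8.1*p - 0.17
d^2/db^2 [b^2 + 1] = 2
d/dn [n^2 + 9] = 2*n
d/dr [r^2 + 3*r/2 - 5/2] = 2*r + 3/2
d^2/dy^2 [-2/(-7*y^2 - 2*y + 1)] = 4*(-49*y^2 - 14*y + 4*(7*y + 1)^2 + 7)/(7*y^2 + 2*y - 1)^3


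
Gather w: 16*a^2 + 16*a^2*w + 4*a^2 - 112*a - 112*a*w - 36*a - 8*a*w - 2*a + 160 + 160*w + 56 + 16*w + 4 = 20*a^2 - 150*a + w*(16*a^2 - 120*a + 176) + 220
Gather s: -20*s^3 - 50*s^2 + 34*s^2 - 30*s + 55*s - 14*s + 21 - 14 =-20*s^3 - 16*s^2 + 11*s + 7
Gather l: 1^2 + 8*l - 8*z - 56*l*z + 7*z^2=l*(8 - 56*z) + 7*z^2 - 8*z + 1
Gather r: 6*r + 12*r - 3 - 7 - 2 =18*r - 12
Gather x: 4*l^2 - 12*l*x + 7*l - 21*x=4*l^2 + 7*l + x*(-12*l - 21)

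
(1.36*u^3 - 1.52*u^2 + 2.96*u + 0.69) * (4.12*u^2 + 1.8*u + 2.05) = 5.6032*u^5 - 3.8144*u^4 + 12.2472*u^3 + 5.0548*u^2 + 7.31*u + 1.4145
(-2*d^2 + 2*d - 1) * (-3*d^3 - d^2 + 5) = 6*d^5 - 4*d^4 + d^3 - 9*d^2 + 10*d - 5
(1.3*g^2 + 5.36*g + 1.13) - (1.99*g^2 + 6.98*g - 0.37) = -0.69*g^2 - 1.62*g + 1.5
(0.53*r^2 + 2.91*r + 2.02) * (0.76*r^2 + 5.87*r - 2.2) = 0.4028*r^4 + 5.3227*r^3 + 17.4509*r^2 + 5.4554*r - 4.444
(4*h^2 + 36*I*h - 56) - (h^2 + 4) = 3*h^2 + 36*I*h - 60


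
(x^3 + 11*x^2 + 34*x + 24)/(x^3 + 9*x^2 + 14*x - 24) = (x + 1)/(x - 1)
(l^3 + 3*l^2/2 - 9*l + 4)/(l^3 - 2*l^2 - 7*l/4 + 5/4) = 2*(l^2 + 2*l - 8)/(2*l^2 - 3*l - 5)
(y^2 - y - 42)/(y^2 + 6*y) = (y - 7)/y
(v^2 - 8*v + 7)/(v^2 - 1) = (v - 7)/(v + 1)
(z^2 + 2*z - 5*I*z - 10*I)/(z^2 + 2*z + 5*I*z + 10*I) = (z - 5*I)/(z + 5*I)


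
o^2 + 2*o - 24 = (o - 4)*(o + 6)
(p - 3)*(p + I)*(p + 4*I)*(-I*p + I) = -I*p^4 + 5*p^3 + 4*I*p^3 - 20*p^2 + I*p^2 + 15*p - 16*I*p + 12*I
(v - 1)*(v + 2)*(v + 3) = v^3 + 4*v^2 + v - 6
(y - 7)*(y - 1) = y^2 - 8*y + 7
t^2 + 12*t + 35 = (t + 5)*(t + 7)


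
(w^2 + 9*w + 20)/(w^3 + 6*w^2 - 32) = (w + 5)/(w^2 + 2*w - 8)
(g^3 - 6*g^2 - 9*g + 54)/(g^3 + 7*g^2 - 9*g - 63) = (g - 6)/(g + 7)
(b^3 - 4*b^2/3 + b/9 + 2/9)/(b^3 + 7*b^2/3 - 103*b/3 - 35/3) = (3*b^2 - 5*b + 2)/(3*(b^2 + 2*b - 35))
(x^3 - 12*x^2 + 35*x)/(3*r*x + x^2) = (x^2 - 12*x + 35)/(3*r + x)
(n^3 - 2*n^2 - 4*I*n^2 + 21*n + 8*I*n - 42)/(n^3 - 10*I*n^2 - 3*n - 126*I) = (n - 2)/(n - 6*I)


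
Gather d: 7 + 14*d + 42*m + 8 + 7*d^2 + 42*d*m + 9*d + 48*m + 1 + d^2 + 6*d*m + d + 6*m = 8*d^2 + d*(48*m + 24) + 96*m + 16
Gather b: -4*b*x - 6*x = -4*b*x - 6*x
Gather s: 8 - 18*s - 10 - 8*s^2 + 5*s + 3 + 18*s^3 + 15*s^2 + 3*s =18*s^3 + 7*s^2 - 10*s + 1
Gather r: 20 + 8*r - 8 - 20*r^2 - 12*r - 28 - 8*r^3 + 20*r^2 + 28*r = -8*r^3 + 24*r - 16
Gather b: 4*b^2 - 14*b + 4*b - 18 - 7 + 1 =4*b^2 - 10*b - 24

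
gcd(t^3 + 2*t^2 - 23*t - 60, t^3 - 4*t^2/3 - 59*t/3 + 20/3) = t^2 - t - 20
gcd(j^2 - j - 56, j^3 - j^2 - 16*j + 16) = 1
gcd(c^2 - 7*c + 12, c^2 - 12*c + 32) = c - 4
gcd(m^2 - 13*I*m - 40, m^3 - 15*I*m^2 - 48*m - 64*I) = m - 8*I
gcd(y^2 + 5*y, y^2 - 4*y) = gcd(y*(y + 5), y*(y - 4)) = y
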